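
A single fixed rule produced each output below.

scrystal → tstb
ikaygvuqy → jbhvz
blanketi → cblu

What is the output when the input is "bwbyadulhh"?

ccbvi

Looking at the pairs, the operation is to keep every other character starting from the first (positions 1st, 3rd, 5th, ...), then shift every letter 1 place forward in the alphabet (wrapping around).
Working it through for "bwbyadulhh": intermediate "bbauh", final "ccbvi".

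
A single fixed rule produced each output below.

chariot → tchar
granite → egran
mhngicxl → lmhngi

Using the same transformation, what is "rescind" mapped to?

dresc

In each case the input is transformed by: move the last 3 characters to the front (rotate right by 3), then delete the first 2 characters.
"rescind" → "indresc" → "dresc".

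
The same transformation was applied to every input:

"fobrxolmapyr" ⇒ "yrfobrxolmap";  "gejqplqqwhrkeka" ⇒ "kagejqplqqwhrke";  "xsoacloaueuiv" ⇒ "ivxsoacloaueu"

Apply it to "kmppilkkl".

What's happening: move the last 2 characters to the front (rotate right by 2).
So "kmppilkkl" becomes "klkmppilk".

klkmppilk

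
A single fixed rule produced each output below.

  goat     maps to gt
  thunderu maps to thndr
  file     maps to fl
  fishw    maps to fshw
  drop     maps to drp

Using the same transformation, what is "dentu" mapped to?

dnt

Looking at the pairs, the operation is to remove every vowel.
"dentu" → "dnt".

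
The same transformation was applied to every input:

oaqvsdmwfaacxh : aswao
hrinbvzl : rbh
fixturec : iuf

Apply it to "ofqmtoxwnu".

ftw

Looking at the pairs, the operation is to swap the first and last characters, then keep one character in every 3, starting at position 2 (positions 2nd, 5th, 8th, ...).
On "ofqmtoxwnu": the first step gives "ufqmtoxwno", and the second then gives "ftw".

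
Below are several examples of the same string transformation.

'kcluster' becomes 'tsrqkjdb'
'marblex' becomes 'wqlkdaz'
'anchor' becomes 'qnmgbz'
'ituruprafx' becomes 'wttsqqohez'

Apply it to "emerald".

Looking at the pairs, the operation is to sort the characters into reverse alphabetical order, then shift every letter 1 place backward in the alphabet (wrapping around).
Working it through for "emerald": intermediate "rmleeda", final "qlkddcz".

qlkddcz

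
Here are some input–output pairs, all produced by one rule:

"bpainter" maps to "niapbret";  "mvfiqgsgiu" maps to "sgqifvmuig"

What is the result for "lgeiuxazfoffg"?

ofzaxuieglgff

The pattern: move the last 3 characters to the front (rotate right by 3), then reverse the string.
Applying both steps to "lgeiuxazfoffg": "ffglgeiuxazfo", then "ofzaxuieglgff".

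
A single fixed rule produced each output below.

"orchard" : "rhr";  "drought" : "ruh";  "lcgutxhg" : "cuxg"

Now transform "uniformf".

nfrf

Each output is the input with this applied: keep every other character starting from the second (positions 2nd, 4th, 6th, ...).
So "uniformf" becomes "nfrf".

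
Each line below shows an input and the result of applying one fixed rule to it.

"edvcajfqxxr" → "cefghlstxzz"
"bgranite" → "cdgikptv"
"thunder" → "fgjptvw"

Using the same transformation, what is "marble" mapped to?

In each case the input is transformed by: sort the characters into alphabetical order, then shift every letter 2 places forward in the alphabet (wrapping around).
Applying that to "marble" gives "cdgnot".

cdgnot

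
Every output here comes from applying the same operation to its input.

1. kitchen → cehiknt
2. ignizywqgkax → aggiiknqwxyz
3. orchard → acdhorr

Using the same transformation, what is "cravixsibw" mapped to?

abciirsvwx

The pattern: sort the characters into alphabetical order.
"cravixsibw" → "abciirsvwx".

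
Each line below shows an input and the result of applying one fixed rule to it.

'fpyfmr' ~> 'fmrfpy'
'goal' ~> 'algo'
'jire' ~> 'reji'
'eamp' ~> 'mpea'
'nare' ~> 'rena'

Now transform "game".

Each output is the input with this applied: swap the front and back halves of the string.
On "game" that produces "mega".

mega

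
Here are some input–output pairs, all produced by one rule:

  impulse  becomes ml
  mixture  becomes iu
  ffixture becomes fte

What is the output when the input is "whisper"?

The transformation: keep one character in every 3, starting at position 2 (positions 2nd, 5th, 8th, ...).
For "whisper" the result is "hp".

hp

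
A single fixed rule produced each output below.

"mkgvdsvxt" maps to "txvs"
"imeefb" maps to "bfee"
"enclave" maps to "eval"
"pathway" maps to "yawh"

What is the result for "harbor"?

The transformation: reverse the string, then keep only the first 4 characters.
Doing the same to "harbor": "robr".

robr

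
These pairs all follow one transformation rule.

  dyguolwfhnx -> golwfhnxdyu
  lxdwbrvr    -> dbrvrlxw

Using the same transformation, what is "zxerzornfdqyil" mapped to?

ezornfdqyilzxr

What's happening: move the first 3 characters to the end (rotate left by 3), then swap the first and last characters.
Applying that to "zxerzornfdqyil" gives "ezornfdqyilzxr".
(Check on "dyguolwfhnx": → "uolwfhnxdyg" → "golwfhnxdyu" ✓)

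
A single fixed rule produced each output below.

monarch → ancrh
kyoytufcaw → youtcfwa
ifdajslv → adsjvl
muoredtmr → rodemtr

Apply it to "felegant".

elagtn

The pattern: delete the first 2 characters, then swap each adjacent pair of characters (1↔2, 3↔4, ...).
For "felegant", step one produces "legant"; step two turns that into "elagtn".
(Check on "monarch": → "narch" → "ancrh" ✓)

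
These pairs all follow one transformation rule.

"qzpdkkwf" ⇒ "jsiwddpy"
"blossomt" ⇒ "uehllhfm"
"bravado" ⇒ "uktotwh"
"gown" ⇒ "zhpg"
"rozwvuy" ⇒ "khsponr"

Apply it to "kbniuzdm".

dugbnswf

The pattern: shift every letter 7 places backward in the alphabet (wrapping around).
On "kbniuzdm" that produces "dugbnswf".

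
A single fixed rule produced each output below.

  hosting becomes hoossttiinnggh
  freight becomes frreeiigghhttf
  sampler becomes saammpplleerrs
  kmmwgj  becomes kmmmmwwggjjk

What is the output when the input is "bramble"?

brraammbblleeb

Rule — double every character, then move the first character to the end.
Applying both steps to "bramble": "bbrraammbbllee", then "brraammbblleeb".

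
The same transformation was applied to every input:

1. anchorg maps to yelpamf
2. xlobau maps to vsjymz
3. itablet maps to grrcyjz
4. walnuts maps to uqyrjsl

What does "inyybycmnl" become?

Looking at the pairs, the operation is to shift every letter 2 places backward in the alphabet (wrapping around), then take characters alternately from the front and the back (1st, last, 2nd, 2nd-last, ...).
Working it through for "inyybycmnl": intermediate "glwwzwaklj", final "gjllwkwazw".

gjllwkwazw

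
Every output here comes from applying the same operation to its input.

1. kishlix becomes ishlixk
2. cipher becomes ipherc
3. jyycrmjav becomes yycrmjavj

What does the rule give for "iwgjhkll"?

wgjhklli

In each case the input is transformed by: move the first character to the end.
For "iwgjhkll" the result is "wgjhklli".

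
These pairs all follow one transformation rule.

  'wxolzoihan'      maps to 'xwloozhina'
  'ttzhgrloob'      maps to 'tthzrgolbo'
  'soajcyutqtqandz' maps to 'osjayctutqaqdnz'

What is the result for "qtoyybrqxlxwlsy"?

tqyobyqrlxwxsly

What's happening: swap each adjacent pair of characters (1↔2, 3↔4, ...).
"qtoyybrqxlxwlsy" → "tqyobyqrlxwxsly".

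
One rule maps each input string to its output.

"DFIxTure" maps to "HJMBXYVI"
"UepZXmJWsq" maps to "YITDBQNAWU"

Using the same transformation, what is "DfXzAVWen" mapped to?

The transformation: shift every letter 4 places forward in the alphabet (wrapping around), then convert every letter to uppercase.
For "DfXzAVWen", step one produces "HjBdEZAir"; step two turns that into "HJBDEZAIR".

HJBDEZAIR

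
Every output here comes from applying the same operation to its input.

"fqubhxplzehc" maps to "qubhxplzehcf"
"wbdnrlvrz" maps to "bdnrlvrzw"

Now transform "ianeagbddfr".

aneagbddfri

The pattern: move the first character to the end.
For "ianeagbddfr" the result is "aneagbddfri".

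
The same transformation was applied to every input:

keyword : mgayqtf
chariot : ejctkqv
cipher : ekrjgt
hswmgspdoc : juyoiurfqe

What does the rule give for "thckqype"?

vjemsarg

What's happening: shift every letter 2 places forward in the alphabet (wrapping around).
Doing the same to "thckqype": "vjemsarg".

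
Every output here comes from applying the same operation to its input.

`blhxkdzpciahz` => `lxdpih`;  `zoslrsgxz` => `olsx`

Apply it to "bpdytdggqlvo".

Looking at the pairs, the operation is to keep every other character starting from the second (positions 2nd, 4th, 6th, ...).
For "bpdytdggqlvo" the result is "pydglo".

pydglo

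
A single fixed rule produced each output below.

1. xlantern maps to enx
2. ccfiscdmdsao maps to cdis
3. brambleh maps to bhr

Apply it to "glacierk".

What's happening: sort the characters into alphabetical order, then keep one character in every 3, starting at position 2 (positions 2nd, 5th, 8th, ...).
On "glacierk": the first step gives "acegiklr", and the second then gives "cir".

cir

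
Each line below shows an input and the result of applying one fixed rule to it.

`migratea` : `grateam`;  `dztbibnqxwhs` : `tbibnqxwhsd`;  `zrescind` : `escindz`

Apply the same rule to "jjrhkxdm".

rhkxdmj

In each case the input is transformed by: move the first 2 characters to the end (rotate left by 2), then delete the last character.
Starting from "jjrhkxdm": after the first operation, "rhkxdmjj"; after the second, "rhkxdmj".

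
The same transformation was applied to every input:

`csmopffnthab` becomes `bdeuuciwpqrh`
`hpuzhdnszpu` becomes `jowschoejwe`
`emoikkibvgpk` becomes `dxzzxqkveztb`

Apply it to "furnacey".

gcprtnuj

Each output is the input with this applied: move the first 2 characters to the end (rotate left by 2), then shift every letter 11 places backward in the alphabet (wrapping around).
For "furnacey" the result is "gcprtnuj".
(Check on "emoikkibvgpk": → "oikkibvgpkem" → "dxzzxqkveztb" ✓)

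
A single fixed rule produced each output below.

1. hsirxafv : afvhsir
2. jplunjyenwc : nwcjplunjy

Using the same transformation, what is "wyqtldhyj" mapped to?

hyjwyqtl

Each output is the input with this applied: move the last 3 characters to the front (rotate right by 3), then delete the last character.
Starting from "wyqtldhyj": after the first operation, "hyjwyqtld"; after the second, "hyjwyqtl".
(Check on "hsirxafv": → "afvhsirx" → "afvhsir" ✓)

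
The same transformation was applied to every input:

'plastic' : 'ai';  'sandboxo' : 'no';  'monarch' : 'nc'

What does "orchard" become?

Looking at the pairs, the operation is to keep one character in every 3, starting at position 3 (positions 3rd, 6th, 9th, ...).
Doing the same to "orchard": "cr".

cr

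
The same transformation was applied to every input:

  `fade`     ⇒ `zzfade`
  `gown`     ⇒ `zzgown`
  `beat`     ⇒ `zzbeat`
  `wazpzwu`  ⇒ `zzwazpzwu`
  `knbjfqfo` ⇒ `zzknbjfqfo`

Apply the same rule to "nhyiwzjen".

Looking at the pairs, the operation is to prepend "zz".
Doing the same to "nhyiwzjen": "zznhyiwzjen".

zznhyiwzjen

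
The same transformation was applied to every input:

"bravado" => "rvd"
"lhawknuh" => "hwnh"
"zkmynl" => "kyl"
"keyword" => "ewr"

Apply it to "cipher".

What's happening: keep every other character starting from the second (positions 2nd, 4th, 6th, ...).
For "cipher" the result is "ihr".

ihr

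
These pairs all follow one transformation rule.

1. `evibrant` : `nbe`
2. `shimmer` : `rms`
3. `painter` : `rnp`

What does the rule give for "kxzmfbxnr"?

Looking at the pairs, the operation is to keep one character in every 3, starting at position 1 (positions 1st, 4th, 7th, ...), then reverse the string.
For "kxzmfbxnr", step one produces "kmx"; step two turns that into "xmk".

xmk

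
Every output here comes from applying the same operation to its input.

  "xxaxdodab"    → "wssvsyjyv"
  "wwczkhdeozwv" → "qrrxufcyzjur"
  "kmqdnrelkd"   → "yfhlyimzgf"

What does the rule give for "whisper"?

mrcdnkz

Rule — move the last character to the front, then shift every letter 5 places backward in the alphabet (wrapping around).
"whisper" → "rwhispe" → "mrcdnkz".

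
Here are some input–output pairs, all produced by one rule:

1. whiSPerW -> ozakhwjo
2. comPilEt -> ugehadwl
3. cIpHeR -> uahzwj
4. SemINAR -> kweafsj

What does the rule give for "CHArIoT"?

uzsjagl

The pattern: shift every letter 8 places backward in the alphabet (wrapping around), then convert every letter to lowercase.
Starting from "CHArIoT": after the first operation, "UZSjAgL"; after the second, "uzsjagl".
(Check on "comPilEt": → "ugeHadWl" → "ugehadwl" ✓)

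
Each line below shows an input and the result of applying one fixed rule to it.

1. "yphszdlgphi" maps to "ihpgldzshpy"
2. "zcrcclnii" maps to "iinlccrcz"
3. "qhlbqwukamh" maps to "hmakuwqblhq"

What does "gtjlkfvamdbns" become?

In each case the input is transformed by: reverse the string.
For "gtjlkfvamdbns" the result is "snbdmavfkljtg".

snbdmavfkljtg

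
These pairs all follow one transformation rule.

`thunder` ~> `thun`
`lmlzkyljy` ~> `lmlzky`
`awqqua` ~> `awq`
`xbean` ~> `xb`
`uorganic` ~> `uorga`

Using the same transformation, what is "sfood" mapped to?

sf

Looking at the pairs, the operation is to delete the last 3 characters.
On "sfood" that produces "sf".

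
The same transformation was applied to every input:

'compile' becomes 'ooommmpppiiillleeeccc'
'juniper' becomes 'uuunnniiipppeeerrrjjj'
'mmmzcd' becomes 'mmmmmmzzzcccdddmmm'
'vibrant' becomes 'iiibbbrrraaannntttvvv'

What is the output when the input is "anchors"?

nnnccchhhooorrrsssaaa

In each case the input is transformed by: move the first character to the end, then repeat every character 3 times.
Working it through for "anchors": intermediate "nchorsa", final "nnnccchhhooorrrsssaaa".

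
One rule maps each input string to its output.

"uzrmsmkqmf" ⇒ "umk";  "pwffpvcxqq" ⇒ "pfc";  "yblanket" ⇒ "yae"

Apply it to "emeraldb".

The pattern: delete the last character, then keep one character in every 3, starting at position 1 (positions 1st, 4th, 7th, ...).
For "emeraldb", step one produces "emerald"; step two turns that into "erd".
(Check on "pwffpvcxqq": → "pwffpvcxq" → "pfc" ✓)

erd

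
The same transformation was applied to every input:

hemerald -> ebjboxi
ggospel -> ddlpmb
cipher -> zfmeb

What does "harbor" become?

exoyl

The pattern: shift every letter 3 places backward in the alphabet (wrapping around), then delete the last character.
Applying both steps to "harbor": "exoylo", then "exoyl".
(Check on "cipher": → "zfmebo" → "zfmeb" ✓)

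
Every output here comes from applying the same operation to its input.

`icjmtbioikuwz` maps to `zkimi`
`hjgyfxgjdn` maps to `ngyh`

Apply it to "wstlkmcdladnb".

What's happening: keep one character in every 3, starting at position 1 (positions 1st, 4th, 7th, ...), then reverse the string.
"wstlkmcdladnb" → "wlcab" → "baclw".

baclw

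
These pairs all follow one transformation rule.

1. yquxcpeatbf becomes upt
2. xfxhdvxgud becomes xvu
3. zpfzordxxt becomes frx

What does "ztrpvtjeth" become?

The pattern: keep one character in every 3, starting at position 3 (positions 3rd, 6th, 9th, ...).
For "ztrpvtjeth" the result is "rtt".

rtt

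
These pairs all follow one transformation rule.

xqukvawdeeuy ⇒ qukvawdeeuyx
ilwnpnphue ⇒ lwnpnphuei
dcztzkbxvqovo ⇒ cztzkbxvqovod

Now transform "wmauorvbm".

mauorvbmw

The transformation: move the first character to the end.
"wmauorvbm" → "mauorvbmw".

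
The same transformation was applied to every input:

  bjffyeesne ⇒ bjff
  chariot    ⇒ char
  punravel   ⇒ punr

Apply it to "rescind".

In each case the input is transformed by: keep only the first 4 characters.
On "rescind" that produces "resc".

resc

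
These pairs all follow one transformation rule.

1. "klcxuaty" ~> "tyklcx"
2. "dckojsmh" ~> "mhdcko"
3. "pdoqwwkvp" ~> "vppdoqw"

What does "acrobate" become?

In each case the input is transformed by: move the last 2 characters to the front (rotate right by 2), then delete the last 2 characters.
"acrobate" → "teacroba" → "teacro".
(Check on "pdoqwwkvp": → "vppdoqwwk" → "vppdoqw" ✓)

teacro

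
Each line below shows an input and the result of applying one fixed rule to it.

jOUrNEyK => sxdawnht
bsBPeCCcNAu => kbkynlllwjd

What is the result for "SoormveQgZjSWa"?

bxxavenzpisbfj

The transformation: shift every letter 9 places forward in the alphabet (wrapping around), then convert every letter to lowercase.
"SoormveQgZjSWa" → "BxxavenZpIsBFj" → "bxxavenzpisbfj".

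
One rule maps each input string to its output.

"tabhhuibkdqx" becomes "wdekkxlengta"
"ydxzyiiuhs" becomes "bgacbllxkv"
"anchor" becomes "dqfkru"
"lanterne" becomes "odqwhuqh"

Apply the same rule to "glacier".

The pattern: shift every letter 3 places forward in the alphabet (wrapping around).
"glacier" → "jodflhu".

jodflhu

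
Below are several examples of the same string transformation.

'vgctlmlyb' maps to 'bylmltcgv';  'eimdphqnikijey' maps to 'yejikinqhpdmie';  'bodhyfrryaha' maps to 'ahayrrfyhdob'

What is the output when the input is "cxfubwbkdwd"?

dwdkbwbufxc

The pattern: reverse the string.
Applying that to "cxfubwbkdwd" gives "dwdkbwbufxc".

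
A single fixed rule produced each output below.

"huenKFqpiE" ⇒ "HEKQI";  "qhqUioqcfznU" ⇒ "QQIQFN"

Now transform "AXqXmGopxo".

AQMOX

In each case the input is transformed by: keep every other character starting from the first (positions 1st, 3rd, 5th, ...), then convert every letter to uppercase.
For "AXqXmGopxo", step one produces "Aqmox"; step two turns that into "AQMOX".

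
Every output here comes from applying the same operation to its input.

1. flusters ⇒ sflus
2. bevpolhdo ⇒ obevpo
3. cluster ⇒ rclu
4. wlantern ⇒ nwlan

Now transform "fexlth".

What's happening: move the last character to the front, then delete the last 3 characters.
On "fexlth" that produces "hfe".

hfe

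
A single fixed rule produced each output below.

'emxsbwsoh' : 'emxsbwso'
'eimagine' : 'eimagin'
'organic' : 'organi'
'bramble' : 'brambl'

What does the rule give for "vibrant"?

vibran

Each output is the input with this applied: delete the last character.
On "vibrant" that produces "vibran".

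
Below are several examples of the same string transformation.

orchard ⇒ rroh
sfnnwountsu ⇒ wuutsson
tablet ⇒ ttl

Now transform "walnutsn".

Each output is the input with this applied: sort the characters into reverse alphabetical order, then delete the last 3 characters.
On "walnutsn": the first step gives "wutsnnla", and the second then gives "wutsn".

wutsn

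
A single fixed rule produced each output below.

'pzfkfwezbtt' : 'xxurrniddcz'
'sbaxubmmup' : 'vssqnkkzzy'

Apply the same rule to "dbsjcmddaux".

vsqkhbbbazy

The rule is to sort the characters into reverse alphabetical order, then shift every letter 2 places backward in the alphabet (wrapping around).
Working it through for "dbsjcmddaux": intermediate "xusmjdddcba", final "vsqkhbbbazy".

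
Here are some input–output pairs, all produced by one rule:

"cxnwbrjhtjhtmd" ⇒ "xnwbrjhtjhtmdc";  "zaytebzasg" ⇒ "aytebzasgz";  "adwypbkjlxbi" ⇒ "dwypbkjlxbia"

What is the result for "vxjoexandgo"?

xjoexandgov

Rule — move the first character to the end.
On "vxjoexandgo" that produces "xjoexandgov".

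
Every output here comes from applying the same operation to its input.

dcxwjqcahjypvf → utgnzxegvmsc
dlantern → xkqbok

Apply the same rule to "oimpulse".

The rule is to shift every letter 3 places backward in the alphabet (wrapping around), then delete the first 2 characters.
For "oimpulse" the result is "jmripb".
(Check on "dcxwjqcahjypvf": → "azutgnzxegvmsc" → "utgnzxegvmsc" ✓)

jmripb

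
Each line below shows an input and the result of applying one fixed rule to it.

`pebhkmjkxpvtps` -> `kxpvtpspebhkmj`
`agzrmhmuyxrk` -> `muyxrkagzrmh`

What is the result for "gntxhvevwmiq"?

What's happening: swap the front and back halves of the string.
For "gntxhvevwmiq" the result is "evwmiqgntxhv".

evwmiqgntxhv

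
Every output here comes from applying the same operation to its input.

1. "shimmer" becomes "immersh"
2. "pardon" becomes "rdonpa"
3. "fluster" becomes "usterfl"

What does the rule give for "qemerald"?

meraldqe

In each case the input is transformed by: move the first 2 characters to the end (rotate left by 2).
Applying that to "qemerald" gives "meraldqe".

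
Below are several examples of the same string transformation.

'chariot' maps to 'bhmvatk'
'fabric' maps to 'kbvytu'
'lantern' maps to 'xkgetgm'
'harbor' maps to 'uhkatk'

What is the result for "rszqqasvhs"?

oalklsjjtl

The rule is to move the last 3 characters to the front (rotate right by 3), then shift every letter 7 places backward in the alphabet (wrapping around).
Working it through for "rszqqasvhs": intermediate "vhsrszqqas", final "oalklsjjtl".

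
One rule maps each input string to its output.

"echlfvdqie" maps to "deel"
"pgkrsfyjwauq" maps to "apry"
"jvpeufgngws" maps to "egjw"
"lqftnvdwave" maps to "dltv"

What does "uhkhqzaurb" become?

The transformation: keep one character in every 3, starting at position 1 (positions 1st, 4th, 7th, ...), then sort the characters into alphabetical order.
On "uhkhqzaurb": the first step gives "uhab", and the second then gives "abhu".

abhu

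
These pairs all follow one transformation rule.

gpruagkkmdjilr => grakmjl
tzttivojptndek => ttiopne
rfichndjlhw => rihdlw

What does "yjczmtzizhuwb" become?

The transformation: keep every other character starting from the first (positions 1st, 3rd, 5th, ...).
On "yjczmtzizhuwb" that produces "ycmzzub".

ycmzzub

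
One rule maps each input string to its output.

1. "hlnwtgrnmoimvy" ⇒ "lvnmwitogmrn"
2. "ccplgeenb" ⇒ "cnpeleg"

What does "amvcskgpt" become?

mpvgcks

Looking at the pairs, the operation is to take characters alternately from the front and the back (1st, last, 2nd, 2nd-last, ...), then delete the first 2 characters.
On "amvcskgpt": the first step gives "atmpvgcks", and the second then gives "mpvgcks".
(Check on "ccplgeenb": → "cbcnpeleg" → "cnpeleg" ✓)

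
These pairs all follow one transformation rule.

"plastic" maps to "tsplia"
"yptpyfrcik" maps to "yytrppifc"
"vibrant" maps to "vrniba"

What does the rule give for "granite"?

Rule — delete the last character, then sort the characters into reverse alphabetical order.
"granite" → "granit" → "trniga".

trniga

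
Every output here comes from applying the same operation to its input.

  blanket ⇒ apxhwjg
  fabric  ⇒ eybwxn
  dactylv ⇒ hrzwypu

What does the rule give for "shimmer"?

The pattern: shift every letter 4 places backward in the alphabet (wrapping around), then move the last 2 characters to the front (rotate right by 2).
Applying both steps to "shimmer": "odeiian", then "anodeii".
(Check on "fabric": → "bwxney" → "eybwxn" ✓)

anodeii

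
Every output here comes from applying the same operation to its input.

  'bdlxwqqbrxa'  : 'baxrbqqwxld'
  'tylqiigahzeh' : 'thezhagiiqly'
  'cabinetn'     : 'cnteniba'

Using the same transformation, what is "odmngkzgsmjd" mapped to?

Each output is the input with this applied: reverse the string, then move the last character to the front.
For "odmngkzgsmjd", step one produces "djmsgzkgnmdo"; step two turns that into "odjmsgzkgnmd".

odjmsgzkgnmd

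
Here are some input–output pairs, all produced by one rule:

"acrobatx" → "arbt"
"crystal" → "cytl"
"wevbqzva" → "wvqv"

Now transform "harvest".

hret

The transformation: keep every other character starting from the first (positions 1st, 3rd, 5th, ...).
Doing the same to "harvest": "hret".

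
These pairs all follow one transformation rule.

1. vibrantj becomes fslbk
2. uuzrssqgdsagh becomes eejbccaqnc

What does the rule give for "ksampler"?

uckwz

The transformation: delete the last 3 characters, then shift every letter 10 places forward in the alphabet (wrapping around).
Applying both steps to "ksampler": "ksamp", then "uckwz".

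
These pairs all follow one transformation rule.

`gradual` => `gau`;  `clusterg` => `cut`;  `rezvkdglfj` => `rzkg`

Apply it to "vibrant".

vba

Each output is the input with this applied: keep every other character starting from the first (positions 1st, 3rd, 5th, ...), then delete the last character.
"vibrant" → "vba".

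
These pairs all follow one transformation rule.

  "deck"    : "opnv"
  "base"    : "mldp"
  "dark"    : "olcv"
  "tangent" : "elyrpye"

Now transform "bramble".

mclxmwp

Each output is the input with this applied: shift every letter 11 places forward in the alphabet (wrapping around).
Doing the same to "bramble": "mclxmwp".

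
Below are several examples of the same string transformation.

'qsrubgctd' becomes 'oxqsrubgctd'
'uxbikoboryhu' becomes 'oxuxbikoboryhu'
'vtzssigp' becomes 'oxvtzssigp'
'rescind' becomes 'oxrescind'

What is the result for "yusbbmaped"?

oxyusbbmaped

The rule is to prepend "ox".
For "yusbbmaped" the result is "oxyusbbmaped".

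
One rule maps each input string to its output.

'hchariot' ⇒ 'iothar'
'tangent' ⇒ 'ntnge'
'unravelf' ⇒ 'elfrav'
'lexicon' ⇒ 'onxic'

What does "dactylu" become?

Looking at the pairs, the operation is to delete the first 2 characters, then move the first 3 characters to the end (rotate left by 3).
For "dactylu", step one produces "ctylu"; step two turns that into "lucty".
(Check on "unravelf": → "ravelf" → "elfrav" ✓)

lucty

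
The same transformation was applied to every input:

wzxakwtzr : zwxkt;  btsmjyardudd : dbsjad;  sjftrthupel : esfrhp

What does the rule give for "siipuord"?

The transformation: move the last 2 characters to the front (rotate right by 2), then keep every other character starting from the first (positions 1st, 3rd, 5th, ...).
Working it through for "siipuord": intermediate "rdsiipuo", final "rsiu".

rsiu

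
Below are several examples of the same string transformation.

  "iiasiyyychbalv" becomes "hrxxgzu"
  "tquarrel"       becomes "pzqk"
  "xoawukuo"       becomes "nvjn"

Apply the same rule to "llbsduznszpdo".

The pattern: keep every other character starting from the second (positions 2nd, 4th, 6th, ...), then shift every letter 1 place backward in the alphabet (wrapping around).
On "llbsduznszpdo": the first step gives "lsunzd", and the second then gives "krtmyc".

krtmyc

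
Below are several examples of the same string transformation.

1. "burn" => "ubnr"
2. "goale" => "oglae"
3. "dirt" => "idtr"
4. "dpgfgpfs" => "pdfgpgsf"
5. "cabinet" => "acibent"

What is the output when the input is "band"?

abdn

The rule is to swap each adjacent pair of characters (1↔2, 3↔4, ...).
For "band" the result is "abdn".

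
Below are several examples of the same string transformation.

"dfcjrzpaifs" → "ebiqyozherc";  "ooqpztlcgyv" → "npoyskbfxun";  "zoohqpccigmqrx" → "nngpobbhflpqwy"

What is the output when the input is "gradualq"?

Each output is the input with this applied: move the first character to the end, then shift every letter 1 place backward in the alphabet (wrapping around).
For "gradualq", step one produces "radualqg"; step two turns that into "qzctzkpf".

qzctzkpf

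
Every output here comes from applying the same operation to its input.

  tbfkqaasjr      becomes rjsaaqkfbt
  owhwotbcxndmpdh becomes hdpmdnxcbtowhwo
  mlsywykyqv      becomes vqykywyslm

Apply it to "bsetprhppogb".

Each output is the input with this applied: reverse the string.
So "bsetprhppogb" becomes "bgopphrptesb".

bgopphrptesb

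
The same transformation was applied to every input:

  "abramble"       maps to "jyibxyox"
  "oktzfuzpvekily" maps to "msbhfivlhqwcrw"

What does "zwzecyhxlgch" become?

The rule is to shift every letter 3 places backward in the alphabet (wrapping around), then swap the front and back halves of the string.
On "zwzecyhxlgch": the first step gives "wtwbzveuidze", and the second then gives "euidzewtwbzv".

euidzewtwbzv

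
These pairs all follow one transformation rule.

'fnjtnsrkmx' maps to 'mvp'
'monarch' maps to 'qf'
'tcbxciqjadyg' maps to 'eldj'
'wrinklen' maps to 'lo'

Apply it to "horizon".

ur

The pattern: shift every letter 3 places forward in the alphabet (wrapping around), then keep one character in every 3, starting at position 3 (positions 3rd, 6th, 9th, ...).
Working it through for "horizon": intermediate "krulcrq", final "ur".
(Check on "fnjtnsrkmx": → "iqmwqvunpa" → "mvp" ✓)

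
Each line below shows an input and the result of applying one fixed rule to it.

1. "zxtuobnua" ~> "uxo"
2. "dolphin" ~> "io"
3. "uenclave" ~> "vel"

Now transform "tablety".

ta

The pattern: move the last 3 characters to the front (rotate right by 3), then keep one character in every 3, starting at position 2 (positions 2nd, 5th, 8th, ...).
Starting from "tablety": after the first operation, "etytabl"; after the second, "ta".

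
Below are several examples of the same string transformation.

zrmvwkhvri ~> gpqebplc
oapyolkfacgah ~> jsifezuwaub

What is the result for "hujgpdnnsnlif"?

dajxhhmhfcz

The transformation: shift every letter 6 places backward in the alphabet (wrapping around), then delete the first 2 characters.
Applying both steps to "hujgpdnnsnlif": "bodajxhhmhfcz", then "dajxhhmhfcz".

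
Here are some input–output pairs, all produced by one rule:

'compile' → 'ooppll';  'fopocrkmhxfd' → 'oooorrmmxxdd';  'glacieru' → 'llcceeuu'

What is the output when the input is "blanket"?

Rule — keep every other character starting from the second (positions 2nd, 4th, 6th, ...), then double every character.
Applying both steps to "blanket": "lne", then "llnnee".
(Check on "fopocrkmhxfd": → "oormxd" → "oooorrmmxxdd" ✓)

llnnee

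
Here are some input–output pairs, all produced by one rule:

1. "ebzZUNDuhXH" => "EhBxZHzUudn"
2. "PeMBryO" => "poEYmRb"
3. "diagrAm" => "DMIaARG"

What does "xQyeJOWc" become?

XCqwYoEj

Each output is the input with this applied: take characters alternately from the front and the back (1st, last, 2nd, 2nd-last, ...), then flip the case of every letter.
On "xQyeJOWc" that produces "XCqwYoEj".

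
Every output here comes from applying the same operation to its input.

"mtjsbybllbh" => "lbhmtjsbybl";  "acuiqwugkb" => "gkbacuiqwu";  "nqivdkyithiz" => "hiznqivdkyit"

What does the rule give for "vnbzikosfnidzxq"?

zxqvnbzikosfnid

What's happening: move the last 3 characters to the front (rotate right by 3).
So "vnbzikosfnidzxq" becomes "zxqvnbzikosfnid".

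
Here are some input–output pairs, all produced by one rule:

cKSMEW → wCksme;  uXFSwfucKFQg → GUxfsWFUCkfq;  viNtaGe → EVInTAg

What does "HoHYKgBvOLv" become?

Rule — flip the case of every letter, then move the last character to the front.
Starting from "HoHYKgBvOLv": after the first operation, "hOhykGbVolV"; after the second, "VhOhykGbVol".

VhOhykGbVol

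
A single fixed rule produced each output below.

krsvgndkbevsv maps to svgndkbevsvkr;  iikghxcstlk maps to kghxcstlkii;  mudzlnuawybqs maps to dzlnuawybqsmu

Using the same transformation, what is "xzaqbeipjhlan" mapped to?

In each case the input is transformed by: move the first 2 characters to the end (rotate left by 2).
On "xzaqbeipjhlan" that produces "aqbeipjhlanxz".

aqbeipjhlanxz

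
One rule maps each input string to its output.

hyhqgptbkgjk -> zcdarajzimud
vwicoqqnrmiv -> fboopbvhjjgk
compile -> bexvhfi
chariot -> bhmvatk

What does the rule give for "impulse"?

The rule is to shift every letter 7 places backward in the alphabet (wrapping around), then move the last 3 characters to the front (rotate right by 3).
Working it through for "impulse": intermediate "bfinelx", final "elxbfin".
(Check on "vwicoqqnrmiv": → "opbvhjjgkfbo" → "fboopbvhjjgk" ✓)

elxbfin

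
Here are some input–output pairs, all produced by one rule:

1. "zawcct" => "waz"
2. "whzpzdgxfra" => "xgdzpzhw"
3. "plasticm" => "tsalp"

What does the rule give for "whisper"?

sihw

The pattern: delete the last 3 characters, then reverse the string.
On "whisper": the first step gives "whis", and the second then gives "sihw".
(Check on "whzpzdgxfra": → "whzpzdgx" → "xgdzpzhw" ✓)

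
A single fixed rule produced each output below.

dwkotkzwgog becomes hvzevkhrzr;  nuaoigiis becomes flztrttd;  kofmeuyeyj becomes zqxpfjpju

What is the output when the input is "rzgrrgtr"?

krccrec

Looking at the pairs, the operation is to shift every letter 11 places forward in the alphabet (wrapping around), then delete the first character.
Applying both steps to "rzgrrgtr": "ckrccrec", then "krccrec".
(Check on "nuaoigiis": → "yflztrttd" → "flztrttd" ✓)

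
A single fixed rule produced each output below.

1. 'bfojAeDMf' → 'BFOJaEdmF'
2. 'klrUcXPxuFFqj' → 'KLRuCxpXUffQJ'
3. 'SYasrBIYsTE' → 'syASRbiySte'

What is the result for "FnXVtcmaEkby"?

fNxvTCMAeKBY

The pattern: flip the case of every letter.
Doing the same to "FnXVtcmaEkby": "fNxvTCMAeKBY".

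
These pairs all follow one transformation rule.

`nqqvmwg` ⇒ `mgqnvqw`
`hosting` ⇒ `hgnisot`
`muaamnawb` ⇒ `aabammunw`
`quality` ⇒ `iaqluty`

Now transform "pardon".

daonrp

The transformation: sort the characters into alphabetical order, then swap each adjacent pair of characters (1↔2, 3↔4, ...).
For "pardon", step one produces "adnopr"; step two turns that into "daonrp".
(Check on "nqqvmwg": → "gmnqqvw" → "mgqnvqw" ✓)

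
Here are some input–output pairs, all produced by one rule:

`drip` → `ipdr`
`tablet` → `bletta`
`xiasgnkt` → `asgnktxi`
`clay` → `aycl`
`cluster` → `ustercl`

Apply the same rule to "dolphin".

lphindo

Rule — move the first 2 characters to the end (rotate left by 2).
For "dolphin" the result is "lphindo".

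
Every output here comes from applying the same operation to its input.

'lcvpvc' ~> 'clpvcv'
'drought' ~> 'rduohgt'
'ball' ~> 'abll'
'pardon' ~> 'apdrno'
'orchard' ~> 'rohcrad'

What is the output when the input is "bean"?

ebna

Looking at the pairs, the operation is to swap each adjacent pair of characters (1↔2, 3↔4, ...).
Applying that to "bean" gives "ebna".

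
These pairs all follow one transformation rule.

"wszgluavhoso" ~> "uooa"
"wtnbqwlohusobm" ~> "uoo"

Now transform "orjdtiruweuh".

The pattern: sort the characters into reverse alphabetical order, then keep only the vowels.
For "orjdtiruweuh", step one produces "wuutrrojihed"; step two turns that into "uuoie".

uuoie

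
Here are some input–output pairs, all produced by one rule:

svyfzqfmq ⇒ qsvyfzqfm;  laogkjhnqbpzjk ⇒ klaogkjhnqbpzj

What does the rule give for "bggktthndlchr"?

rbggktthndlch

The pattern: move the last character to the front.
Applying that to "bggktthndlchr" gives "rbggktthndlch".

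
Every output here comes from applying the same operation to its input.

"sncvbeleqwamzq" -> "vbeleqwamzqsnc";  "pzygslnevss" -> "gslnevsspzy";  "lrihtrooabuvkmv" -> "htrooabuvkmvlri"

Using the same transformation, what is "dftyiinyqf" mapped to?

The pattern: move the first 3 characters to the end (rotate left by 3).
So "dftyiinyqf" becomes "yiinyqfdft".

yiinyqfdft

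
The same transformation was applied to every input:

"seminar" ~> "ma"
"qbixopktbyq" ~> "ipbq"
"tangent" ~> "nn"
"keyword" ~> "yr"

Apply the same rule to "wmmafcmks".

Rule — move the first character to the end, then keep one character in every 3, starting at position 2 (positions 2nd, 5th, 8th, ...).
For "wmmafcmks", step one produces "mmafcmksw"; step two turns that into "mcs".

mcs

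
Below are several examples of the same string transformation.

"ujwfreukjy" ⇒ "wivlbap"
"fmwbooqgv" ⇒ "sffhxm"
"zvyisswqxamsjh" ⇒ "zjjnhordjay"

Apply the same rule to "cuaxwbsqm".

onsjhd

In each case the input is transformed by: shift every letter 9 places backward in the alphabet (wrapping around), then delete the first 3 characters.
Working it through for "cuaxwbsqm": intermediate "tlronsjhd", final "onsjhd".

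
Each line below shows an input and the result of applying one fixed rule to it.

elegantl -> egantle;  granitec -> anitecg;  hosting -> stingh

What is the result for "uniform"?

iformu

The pattern: move the first character to the end, then delete the first character.
"uniform" → "iformu".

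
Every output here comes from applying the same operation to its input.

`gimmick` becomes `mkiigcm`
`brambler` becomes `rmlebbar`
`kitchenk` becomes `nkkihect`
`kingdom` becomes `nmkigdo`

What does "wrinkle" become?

rnlkiew

The transformation: sort the characters into reverse alphabetical order, then move the first character to the end.
Working it through for "wrinkle": intermediate "wrnlkie", final "rnlkiew".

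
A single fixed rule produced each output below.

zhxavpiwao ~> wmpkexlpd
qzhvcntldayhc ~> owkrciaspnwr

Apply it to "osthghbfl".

What's happening: shift every letter 11 places backward in the alphabet (wrapping around), then delete the first character.
Starting from "osthghbfl": after the first operation, "dhiwvwqua"; after the second, "hiwvwqua".

hiwvwqua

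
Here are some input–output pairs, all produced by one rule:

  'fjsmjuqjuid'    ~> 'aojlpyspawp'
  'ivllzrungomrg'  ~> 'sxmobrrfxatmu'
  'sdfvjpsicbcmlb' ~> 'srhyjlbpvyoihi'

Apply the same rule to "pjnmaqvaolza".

rfgvptsgwbgu

Looking at the pairs, the operation is to shift every letter 6 places forward in the alphabet (wrapping around), then move the last 3 characters to the front (rotate right by 3).
"pjnmaqvaolza" → "vptsgwbgurfg" → "rfgvptsgwbgu".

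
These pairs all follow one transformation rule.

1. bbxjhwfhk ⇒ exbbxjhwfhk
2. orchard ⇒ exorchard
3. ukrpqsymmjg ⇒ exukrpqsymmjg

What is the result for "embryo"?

exembryo

The transformation: prepend "ex".
For "embryo" the result is "exembryo".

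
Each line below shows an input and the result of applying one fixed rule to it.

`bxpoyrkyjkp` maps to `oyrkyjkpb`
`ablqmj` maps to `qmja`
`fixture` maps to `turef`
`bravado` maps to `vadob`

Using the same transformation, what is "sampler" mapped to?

plers

In each case the input is transformed by: move the first character to the end, then delete the first 2 characters.
"sampler" → "amplers" → "plers".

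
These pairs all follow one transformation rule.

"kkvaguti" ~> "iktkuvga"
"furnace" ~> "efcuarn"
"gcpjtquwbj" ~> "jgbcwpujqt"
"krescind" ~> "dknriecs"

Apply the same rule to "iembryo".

oiyermb

Rule — reverse the string, then take characters alternately from the front and the back (1st, last, 2nd, 2nd-last, ...).
On "iembryo": the first step gives "oyrbmei", and the second then gives "oiyermb".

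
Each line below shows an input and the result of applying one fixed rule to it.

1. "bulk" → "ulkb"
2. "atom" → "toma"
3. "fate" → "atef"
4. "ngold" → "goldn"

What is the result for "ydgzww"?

The pattern: move the first character to the end.
So "ydgzww" becomes "dgzwwy".

dgzwwy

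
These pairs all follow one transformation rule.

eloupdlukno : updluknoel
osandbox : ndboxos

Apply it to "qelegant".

egantqe

The pattern: move the first 3 characters to the end (rotate left by 3), then delete the last character.
Applying both steps to "qelegant": "egantqel", then "egantqe".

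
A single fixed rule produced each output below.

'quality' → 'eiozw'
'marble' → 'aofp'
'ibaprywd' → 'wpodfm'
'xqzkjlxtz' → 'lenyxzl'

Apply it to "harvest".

vofjs

The rule is to shift every letter 12 places backward in the alphabet (wrapping around), then delete the last 2 characters.
Applying both steps to "harvest": "vofjsgh", then "vofjs".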